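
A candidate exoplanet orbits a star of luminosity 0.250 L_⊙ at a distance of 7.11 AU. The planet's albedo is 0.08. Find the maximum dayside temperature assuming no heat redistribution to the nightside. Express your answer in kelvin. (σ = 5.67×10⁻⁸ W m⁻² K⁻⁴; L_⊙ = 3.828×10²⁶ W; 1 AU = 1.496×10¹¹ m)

d = 7.11 AU = 1.06×10¹² m.
L = 0.250 × 3.828×10²⁶ = 9.57×10²⁵ W.
Flux: S = L/(4πd²) = 9.57×10²⁵/(4π×(1.06×10¹²)²) = 6.73 W m⁻².
With no redistribution each surface element balances locally: S(1−A) = σT⁴.
T = [6.73 × 0.92 / 5.67×10⁻⁸]^(1/4) = (1.09×10⁸)^(1/4) = 102 K.

T_ss ≈ 102 K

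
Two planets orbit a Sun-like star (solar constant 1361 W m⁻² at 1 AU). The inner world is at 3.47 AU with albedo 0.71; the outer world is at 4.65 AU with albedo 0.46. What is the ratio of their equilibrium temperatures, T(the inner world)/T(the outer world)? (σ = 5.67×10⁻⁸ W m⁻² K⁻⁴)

T₁/T₂ ≈ 0.991

T_eq = [S₀(1−A)/(4σd²)]^(1/4), so T ∝ (1−A)^(1/4) / √d.
T₁ = [1361×0.29/(4×5.67×10⁻⁸×3.47²)]^(1/4) = 109.64 K.
T₂ = [1361×0.54/(4×5.67×10⁻⁸×4.65²)]^(1/4) = 110.64 K.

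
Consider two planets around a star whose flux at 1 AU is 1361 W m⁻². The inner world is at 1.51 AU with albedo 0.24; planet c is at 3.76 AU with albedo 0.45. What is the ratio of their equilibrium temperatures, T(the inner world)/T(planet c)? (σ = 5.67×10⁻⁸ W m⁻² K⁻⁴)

T_eq = [S₀(1−A)/(4σd²)]^(1/4), so T ∝ (1−A)^(1/4) / √d.
T₁ = [1361×0.76/(4×5.67×10⁻⁸×1.51²)]^(1/4) = 211.48 K.
T₂ = [1361×0.55/(4×5.67×10⁻⁸×3.76²)]^(1/4) = 123.61 K.

T₁/T₂ ≈ 1.711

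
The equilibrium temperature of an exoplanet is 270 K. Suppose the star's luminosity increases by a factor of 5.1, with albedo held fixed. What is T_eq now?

T_eq ≈ 406 K

T_eq ∝ L^(1/4) · d^(−1/2).
T′ = 270 × 5.1^(1/4) = 406 K.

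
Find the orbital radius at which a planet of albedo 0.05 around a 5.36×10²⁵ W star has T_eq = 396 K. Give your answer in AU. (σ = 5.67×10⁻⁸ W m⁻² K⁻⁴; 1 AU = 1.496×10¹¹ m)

d ≈ 0.180 AU

From T_eq⁴ = L(1−A)/(16πσd²): d = √[L(1−A)/(16πσT_eq⁴)].
d = √[5.36×10²⁵ × 0.95 / (16π × 5.67×10⁻⁸ × (396)⁴)] = 2.70×10¹⁰ m = 0.180 AU.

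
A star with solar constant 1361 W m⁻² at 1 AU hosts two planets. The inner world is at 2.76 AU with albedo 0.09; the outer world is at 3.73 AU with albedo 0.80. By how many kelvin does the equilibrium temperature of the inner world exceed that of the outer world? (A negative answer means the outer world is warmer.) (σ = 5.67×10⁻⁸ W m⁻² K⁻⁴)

T_eq = [S₀(1−A)/(4σd²)]^(1/4), so T ∝ (1−A)^(1/4) / √d.
T₁ = [1361×0.91/(4×5.67×10⁻⁸×2.76²)]^(1/4) = 163.63 K.
T₂ = [1361×0.20/(4×5.67×10⁻⁸×3.73²)]^(1/4) = 96.37 K.

ΔT ≈ 67.3 K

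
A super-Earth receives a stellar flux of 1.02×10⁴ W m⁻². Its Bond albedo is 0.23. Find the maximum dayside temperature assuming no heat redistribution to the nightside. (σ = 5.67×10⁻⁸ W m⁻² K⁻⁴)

With no redistribution each surface element balances locally: S(1−A) = σT⁴.
T = [1.02×10⁴ × 0.77 / 5.67×10⁻⁸]^(1/4) = (1.39×10¹¹)^(1/4) = 610 K.

T_ss ≈ 610 K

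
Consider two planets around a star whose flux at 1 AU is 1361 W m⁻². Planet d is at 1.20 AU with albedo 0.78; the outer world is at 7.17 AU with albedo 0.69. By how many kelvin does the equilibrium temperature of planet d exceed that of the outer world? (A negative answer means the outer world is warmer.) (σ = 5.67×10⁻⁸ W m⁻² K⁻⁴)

T_eq = [S₀(1−A)/(4σd²)]^(1/4), so T ∝ (1−A)^(1/4) / √d.
T₁ = [1361×0.22/(4×5.67×10⁻⁸×1.20²)]^(1/4) = 174.01 K.
T₂ = [1361×0.31/(4×5.67×10⁻⁸×7.17²)]^(1/4) = 77.56 K.

ΔT ≈ 96.4 K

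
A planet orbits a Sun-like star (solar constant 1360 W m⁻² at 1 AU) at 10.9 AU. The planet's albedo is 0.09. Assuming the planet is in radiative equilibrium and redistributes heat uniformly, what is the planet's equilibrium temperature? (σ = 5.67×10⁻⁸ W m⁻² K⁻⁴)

T_eq ≈ 82.3 K

Flux at 10.9 AU: S = 1360/10.9² = 11.4 W m⁻².
Energy balance: absorbed = emitted ⇒ πR²·S(1−A) = 4πR²·σT_eq⁴, so T_eq⁴ = S(1−A)/(4σ).
T_eq = [11.4 × 0.91 / (4 × 5.67×10⁻⁸)]^(1/4) = (4.59×10⁷)^(1/4) = 82.3 K.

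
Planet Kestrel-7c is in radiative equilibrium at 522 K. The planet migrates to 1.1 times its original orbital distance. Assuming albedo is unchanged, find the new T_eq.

T_eq ≈ 498 K

T_eq ∝ L^(1/4) · d^(−1/2).
T′ = 522 / 1.1^(1/2) = 498 K.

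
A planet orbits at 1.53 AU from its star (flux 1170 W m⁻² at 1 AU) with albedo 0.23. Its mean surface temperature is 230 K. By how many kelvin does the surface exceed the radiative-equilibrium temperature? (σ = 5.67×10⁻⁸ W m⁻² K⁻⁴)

ΔT ≈ 27.0 K

S = 1170/1.53² = 499.8 W m⁻².
T_eq = [S(1−A)/(4σ)]^(1/4) = [499.8×0.77/(4×5.67×10⁻⁸)]^(1/4) = 203.0 K.
ΔT = T_surf − T_eq = 230 − 203.0.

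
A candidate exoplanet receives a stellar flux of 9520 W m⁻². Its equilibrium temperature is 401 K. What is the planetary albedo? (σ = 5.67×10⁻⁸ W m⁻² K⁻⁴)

A ≈ 0.38

From T_eq⁴ = S(1−A)/(4σ): 1−A = 4σT_eq⁴/S.
1−A = 4 × 5.67×10⁻⁸ × (401)⁴ / 9520 = 0.616.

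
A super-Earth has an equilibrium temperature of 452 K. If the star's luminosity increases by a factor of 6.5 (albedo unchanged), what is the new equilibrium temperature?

T_eq ≈ 722 K

T_eq ∝ L^(1/4) · d^(−1/2).
T′ = 452 × 6.5^(1/4) = 722 K.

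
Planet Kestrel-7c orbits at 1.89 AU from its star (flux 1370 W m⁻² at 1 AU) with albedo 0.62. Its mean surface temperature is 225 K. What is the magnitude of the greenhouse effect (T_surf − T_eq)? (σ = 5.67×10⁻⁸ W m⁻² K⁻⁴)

S = 1370/1.89² = 383.5 W m⁻².
T_eq = [S(1−A)/(4σ)]^(1/4) = [383.5×0.38/(4×5.67×10⁻⁸)]^(1/4) = 159.2 K.
ΔT = T_surf − T_eq = 225 − 159.2.

ΔT ≈ 65.8 K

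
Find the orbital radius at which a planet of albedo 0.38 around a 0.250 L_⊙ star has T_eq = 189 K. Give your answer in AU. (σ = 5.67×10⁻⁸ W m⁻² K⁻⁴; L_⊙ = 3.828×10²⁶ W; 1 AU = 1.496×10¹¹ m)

L = 0.250 × 3.828×10²⁶ = 9.57×10²⁵ W.
From T_eq⁴ = L(1−A)/(16πσd²): d = √[L(1−A)/(16πσT_eq⁴)].
d = √[9.57×10²⁵ × 0.62 / (16π × 5.67×10⁻⁸ × (189)⁴)] = 1.28×10¹¹ m = 0.854 AU.

d ≈ 0.854 AU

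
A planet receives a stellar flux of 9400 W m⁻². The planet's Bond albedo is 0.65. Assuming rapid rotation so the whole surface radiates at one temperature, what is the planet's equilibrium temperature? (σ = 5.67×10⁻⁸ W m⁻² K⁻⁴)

T_eq ≈ 347 K

Energy balance: absorbed = emitted ⇒ πR²·S(1−A) = 4πR²·σT_eq⁴, so T_eq⁴ = S(1−A)/(4σ).
T_eq = [9400 × 0.35 / (4 × 5.67×10⁻⁸)]^(1/4) = (1.45×10¹⁰)^(1/4) = 347 K.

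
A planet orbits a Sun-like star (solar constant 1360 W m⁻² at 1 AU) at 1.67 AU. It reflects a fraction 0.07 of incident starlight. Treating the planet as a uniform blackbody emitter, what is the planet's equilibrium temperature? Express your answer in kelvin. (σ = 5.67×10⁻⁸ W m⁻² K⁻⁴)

Flux at 1.67 AU: S = 1360/1.67² = 488 W m⁻².
Energy balance: absorbed = emitted ⇒ πR²·S(1−A) = 4πR²·σT_eq⁴, so T_eq⁴ = S(1−A)/(4σ).
T_eq = [488 × 0.93 / (4 × 5.67×10⁻⁸)]^(1/4) = (2.00×10⁹)^(1/4) = 211 K.

T_eq ≈ 211 K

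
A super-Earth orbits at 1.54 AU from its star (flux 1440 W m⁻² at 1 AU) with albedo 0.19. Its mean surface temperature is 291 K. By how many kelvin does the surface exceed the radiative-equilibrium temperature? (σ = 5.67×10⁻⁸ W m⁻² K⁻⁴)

S = 1440/1.54² = 607.2 W m⁻².
T_eq = [S(1−A)/(4σ)]^(1/4) = [607.2×0.81/(4×5.67×10⁻⁸)]^(1/4) = 215.8 K.
ΔT = T_surf − T_eq = 291 − 215.8.

ΔT ≈ 75.2 K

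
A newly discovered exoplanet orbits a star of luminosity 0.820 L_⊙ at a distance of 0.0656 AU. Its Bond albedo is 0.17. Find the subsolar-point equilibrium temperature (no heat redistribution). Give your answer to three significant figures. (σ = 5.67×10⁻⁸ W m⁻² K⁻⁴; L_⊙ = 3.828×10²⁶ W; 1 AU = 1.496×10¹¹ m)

T_ss ≈ 1400 K

d = 0.0656 AU = 9.81×10⁹ m.
L = 0.820 × 3.828×10²⁶ = 3.14×10²⁶ W.
Flux: S = L/(4πd²) = 3.14×10²⁶/(4π×(9.81×10⁹)²) = 2.59×10⁵ W m⁻².
At the subsolar point the surface absorbs S(1−A) and emits σT⁴ per unit area — no factor of 4, since only the local patch is in balance.
T = [2.59×10⁵ × 0.83 / 5.67×10⁻⁸]^(1/4) = (3.80×10¹²)^(1/4) = 1400 K.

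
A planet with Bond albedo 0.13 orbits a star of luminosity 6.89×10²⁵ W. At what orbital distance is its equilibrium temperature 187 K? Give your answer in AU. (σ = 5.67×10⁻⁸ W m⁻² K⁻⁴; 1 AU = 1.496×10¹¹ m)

d ≈ 0.877 AU

From T_eq⁴ = L(1−A)/(16πσd²): d = √[L(1−A)/(16πσT_eq⁴)].
d = √[6.89×10²⁵ × 0.87 / (16π × 5.67×10⁻⁸ × (187)⁴)] = 1.31×10¹¹ m = 0.877 AU.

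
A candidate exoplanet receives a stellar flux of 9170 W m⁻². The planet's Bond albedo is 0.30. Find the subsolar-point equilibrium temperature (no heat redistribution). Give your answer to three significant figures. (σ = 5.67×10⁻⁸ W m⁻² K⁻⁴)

T_ss ≈ 580 K

At the subsolar point the surface absorbs S(1−A) and emits σT⁴ per unit area — no factor of 4, since only the local patch is in balance.
T = [9170 × 0.70 / 5.67×10⁻⁸]^(1/4) = (1.13×10¹¹)^(1/4) = 580 K.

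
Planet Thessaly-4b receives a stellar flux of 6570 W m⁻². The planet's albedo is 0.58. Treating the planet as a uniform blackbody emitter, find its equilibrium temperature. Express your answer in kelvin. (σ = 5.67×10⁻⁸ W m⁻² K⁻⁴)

Energy balance: absorbed = emitted ⇒ πR²·S(1−A) = 4πR²·σT_eq⁴, so T_eq⁴ = S(1−A)/(4σ).
T_eq = [6570 × 0.42 / (4 × 5.67×10⁻⁸)]^(1/4) = (1.22×10¹⁰)^(1/4) = 332 K.

T_eq ≈ 332 K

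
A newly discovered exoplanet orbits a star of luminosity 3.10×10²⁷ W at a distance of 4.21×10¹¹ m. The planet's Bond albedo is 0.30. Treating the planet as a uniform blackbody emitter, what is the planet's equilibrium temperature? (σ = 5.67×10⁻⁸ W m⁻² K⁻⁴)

Flux: S = L/(4πd²) = 3.10×10²⁷/(4π×(4.21×10¹¹)²) = 1390 W m⁻².
Energy balance: absorbed = emitted ⇒ πR²·S(1−A) = 4πR²·σT_eq⁴, so T_eq⁴ = S(1−A)/(4σ).
T_eq = [1390 × 0.70 / (4 × 5.67×10⁻⁸)]^(1/4) = (4.30×10⁹)^(1/4) = 256 K.

T_eq ≈ 256 K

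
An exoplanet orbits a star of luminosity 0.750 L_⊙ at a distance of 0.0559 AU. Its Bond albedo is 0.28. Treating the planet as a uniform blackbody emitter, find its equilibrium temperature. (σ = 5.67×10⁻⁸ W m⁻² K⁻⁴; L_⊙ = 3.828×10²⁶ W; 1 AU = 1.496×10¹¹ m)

d = 0.0559 AU = 8.36×10⁹ m.
L = 0.750 × 3.828×10²⁶ = 2.87×10²⁶ W.
Flux: S = L/(4πd²) = 2.87×10²⁶/(4π×(8.36×10⁹)²) = 3.27×10⁵ W m⁻².
Energy balance: absorbed = emitted ⇒ πR²·S(1−A) = 4πR²·σT_eq⁴, so T_eq⁴ = S(1−A)/(4σ).
T_eq = [3.27×10⁵ × 0.72 / (4 × 5.67×10⁻⁸)]^(1/4) = (1.04×10¹²)^(1/4) = 1010 K.

T_eq ≈ 1010 K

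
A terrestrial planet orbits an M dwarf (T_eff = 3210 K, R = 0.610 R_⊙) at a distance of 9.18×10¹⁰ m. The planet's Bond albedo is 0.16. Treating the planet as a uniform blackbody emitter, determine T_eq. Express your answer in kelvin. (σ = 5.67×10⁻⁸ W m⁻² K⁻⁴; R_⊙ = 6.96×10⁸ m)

T_eq ≈ 148 K

R_⋆ = 0.610 × 6.96×10⁸ = 4.25×10⁸ m.
L = 4πR_⋆²σT_⋆⁴ = 4π(4.25×10⁸)² × 5.67×10⁻⁸ × (3210)⁴ = 1.36×10²⁵ W.
S = L/(4πd²) = 129 W m⁻².
Energy balance: absorbed = emitted ⇒ πR²·S(1−A) = 4πR²·σT_eq⁴, so T_eq⁴ = S(1−A)/(4σ).
T_eq = [129 × 0.84 / (4 × 5.67×10⁻⁸)]^(1/4) = (4.77×10⁸)^(1/4) = 148 K.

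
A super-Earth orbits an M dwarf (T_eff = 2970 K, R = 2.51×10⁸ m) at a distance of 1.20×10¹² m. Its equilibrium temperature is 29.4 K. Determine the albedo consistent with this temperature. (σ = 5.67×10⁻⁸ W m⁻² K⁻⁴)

A ≈ 0.12

L = 4πR_⋆²σT_⋆⁴ = 4π(2.51×10⁸)² × 5.67×10⁻⁸ × (2970)⁴ = 3.49×10²⁴ W.
S = L/(4πd²) = 0.193 W m⁻².
From T_eq⁴ = S(1−A)/(4σ): 1−A = 4σT_eq⁴/S.
1−A = 4 × 5.67×10⁻⁸ × (29.4)⁴ / 0.193 = 0.878.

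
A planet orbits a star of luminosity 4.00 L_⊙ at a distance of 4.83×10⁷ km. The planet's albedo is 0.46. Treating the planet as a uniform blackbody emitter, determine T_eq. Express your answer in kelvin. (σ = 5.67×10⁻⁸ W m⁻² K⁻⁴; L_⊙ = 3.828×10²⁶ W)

d = 4.83×10⁷ km = 4.83×10¹⁰ m.
L = 4.00 × 3.828×10²⁶ = 1.53×10²⁷ W.
Flux: S = L/(4πd²) = 1.53×10²⁷/(4π×(4.83×10¹⁰)²) = 5.22×10⁴ W m⁻².
Energy balance: absorbed = emitted ⇒ πR²·S(1−A) = 4πR²·σT_eq⁴, so T_eq⁴ = S(1−A)/(4σ).
T_eq = [5.22×10⁴ × 0.54 / (4 × 5.67×10⁻⁸)]^(1/4) = (1.24×10¹¹)^(1/4) = 594 K.

T_eq ≈ 594 K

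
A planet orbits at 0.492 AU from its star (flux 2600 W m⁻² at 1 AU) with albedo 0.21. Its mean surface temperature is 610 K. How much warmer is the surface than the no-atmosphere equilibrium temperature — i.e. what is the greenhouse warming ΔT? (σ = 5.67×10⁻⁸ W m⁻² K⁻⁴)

S = 2600/0.492² = 1.074×10⁴ W m⁻².
T_eq = [S(1−A)/(4σ)]^(1/4) = [1.074×10⁴×0.79/(4×5.67×10⁻⁸)]^(1/4) = 439.8 K.
ΔT = T_surf − T_eq = 610 − 439.8.

ΔT ≈ 170.2 K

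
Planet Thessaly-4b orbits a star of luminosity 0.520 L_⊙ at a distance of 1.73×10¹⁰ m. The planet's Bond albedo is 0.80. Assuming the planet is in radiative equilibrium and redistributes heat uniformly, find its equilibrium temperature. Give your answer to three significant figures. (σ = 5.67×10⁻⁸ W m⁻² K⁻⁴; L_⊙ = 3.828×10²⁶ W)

L = 0.520 × 3.828×10²⁶ = 1.99×10²⁶ W.
Flux: S = L/(4πd²) = 1.99×10²⁶/(4π×(1.73×10¹⁰)²) = 5.29×10⁴ W m⁻².
Energy balance: absorbed = emitted ⇒ πR²·S(1−A) = 4πR²·σT_eq⁴, so T_eq⁴ = S(1−A)/(4σ).
T_eq = [5.29×10⁴ × 0.20 / (4 × 5.67×10⁻⁸)]^(1/4) = (4.67×10¹⁰)^(1/4) = 465 K.

T_eq ≈ 465 K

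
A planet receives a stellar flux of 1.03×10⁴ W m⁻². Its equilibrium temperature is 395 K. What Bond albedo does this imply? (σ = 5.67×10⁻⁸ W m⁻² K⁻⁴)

From T_eq⁴ = S(1−A)/(4σ): 1−A = 4σT_eq⁴/S.
1−A = 4 × 5.67×10⁻⁸ × (395)⁴ / 1.03×10⁴ = 0.536.

A ≈ 0.46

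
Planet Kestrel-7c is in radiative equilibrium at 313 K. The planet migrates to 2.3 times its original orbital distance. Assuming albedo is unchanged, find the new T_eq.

T_eq ≈ 206 K

T_eq ∝ L^(1/4) · d^(−1/2).
T′ = 313 / 2.3^(1/2) = 206 K.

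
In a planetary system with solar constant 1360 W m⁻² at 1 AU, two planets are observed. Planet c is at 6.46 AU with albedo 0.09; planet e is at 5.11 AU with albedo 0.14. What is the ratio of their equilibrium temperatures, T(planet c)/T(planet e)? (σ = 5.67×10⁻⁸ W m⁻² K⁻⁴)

T₁/T₂ ≈ 0.902

T_eq = [S₀(1−A)/(4σd²)]^(1/4), so T ∝ (1−A)^(1/4) / √d.
T₁ = [1360×0.91/(4×5.67×10⁻⁸×6.46²)]^(1/4) = 106.93 K.
T₂ = [1360×0.86/(4×5.67×10⁻⁸×5.11²)]^(1/4) = 118.55 K.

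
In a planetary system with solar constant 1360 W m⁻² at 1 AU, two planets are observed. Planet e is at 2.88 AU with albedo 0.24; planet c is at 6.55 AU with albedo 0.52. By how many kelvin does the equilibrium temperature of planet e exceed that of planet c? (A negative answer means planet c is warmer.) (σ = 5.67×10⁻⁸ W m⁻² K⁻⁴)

ΔT ≈ 62.6 K

T_eq = [S₀(1−A)/(4σd²)]^(1/4), so T ∝ (1−A)^(1/4) / √d.
T₁ = [1360×0.76/(4×5.67×10⁻⁸×2.88²)]^(1/4) = 153.10 K.
T₂ = [1360×0.48/(4×5.67×10⁻⁸×6.55²)]^(1/4) = 90.50 K.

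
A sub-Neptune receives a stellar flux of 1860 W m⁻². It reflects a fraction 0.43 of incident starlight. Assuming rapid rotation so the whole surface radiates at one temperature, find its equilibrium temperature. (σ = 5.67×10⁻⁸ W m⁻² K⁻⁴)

T_eq ≈ 261 K

Energy balance: absorbed = emitted ⇒ πR²·S(1−A) = 4πR²·σT_eq⁴, so T_eq⁴ = S(1−A)/(4σ).
T_eq = [1860 × 0.57 / (4 × 5.67×10⁻⁸)]^(1/4) = (4.67×10⁹)^(1/4) = 261 K.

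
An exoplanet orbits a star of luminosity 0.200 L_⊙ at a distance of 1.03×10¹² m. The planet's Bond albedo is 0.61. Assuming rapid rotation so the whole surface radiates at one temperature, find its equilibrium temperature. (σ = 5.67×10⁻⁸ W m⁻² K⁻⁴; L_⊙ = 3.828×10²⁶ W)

L = 0.200 × 3.828×10²⁶ = 7.66×10²⁵ W.
Flux: S = L/(4πd²) = 7.66×10²⁵/(4π×(1.03×10¹²)²) = 5.74 W m⁻².
Energy balance: absorbed = emitted ⇒ πR²·S(1−A) = 4πR²·σT_eq⁴, so T_eq⁴ = S(1−A)/(4σ).
T_eq = [5.74 × 0.39 / (4 × 5.67×10⁻⁸)]^(1/4) = (9.88×10⁶)^(1/4) = 56.1 K.

T_eq ≈ 56.1 K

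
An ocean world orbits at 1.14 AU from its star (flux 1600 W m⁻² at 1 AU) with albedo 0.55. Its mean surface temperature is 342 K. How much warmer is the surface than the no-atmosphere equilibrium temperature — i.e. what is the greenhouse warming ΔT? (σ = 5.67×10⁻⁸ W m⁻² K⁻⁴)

S = 1600/1.14² = 1231 W m⁻².
T_eq = [S(1−A)/(4σ)]^(1/4) = [1231×0.45/(4×5.67×10⁻⁸)]^(1/4) = 222.3 K.
ΔT = T_surf − T_eq = 342 − 222.3.

ΔT ≈ 119.7 K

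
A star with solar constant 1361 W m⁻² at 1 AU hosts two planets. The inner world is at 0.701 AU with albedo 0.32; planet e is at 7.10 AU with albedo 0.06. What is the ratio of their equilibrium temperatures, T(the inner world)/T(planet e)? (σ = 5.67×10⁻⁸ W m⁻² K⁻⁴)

T_eq = [S₀(1−A)/(4σd²)]^(1/4), so T ∝ (1−A)^(1/4) / √d.
T₁ = [1361×0.68/(4×5.67×10⁻⁸×0.701²)]^(1/4) = 301.87 K.
T₂ = [1361×0.94/(4×5.67×10⁻⁸×7.10²)]^(1/4) = 102.85 K.

T₁/T₂ ≈ 2.935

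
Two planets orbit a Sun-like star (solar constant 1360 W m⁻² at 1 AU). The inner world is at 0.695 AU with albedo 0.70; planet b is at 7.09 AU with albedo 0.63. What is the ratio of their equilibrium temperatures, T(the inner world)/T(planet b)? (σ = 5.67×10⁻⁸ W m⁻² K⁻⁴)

T_eq = [S₀(1−A)/(4σd²)]^(1/4), so T ∝ (1−A)^(1/4) / √d.
T₁ = [1360×0.30/(4×5.67×10⁻⁸×0.695²)]^(1/4) = 247.04 K.
T₂ = [1360×0.37/(4×5.67×10⁻⁸×7.09²)]^(1/4) = 81.51 K.

T₁/T₂ ≈ 3.031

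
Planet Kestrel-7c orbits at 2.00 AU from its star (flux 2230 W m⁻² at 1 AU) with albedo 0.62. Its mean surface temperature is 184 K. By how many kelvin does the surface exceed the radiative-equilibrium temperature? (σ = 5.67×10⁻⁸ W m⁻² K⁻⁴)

S = 2230/2.00² = 557.5 W m⁻².
T_eq = [S(1−A)/(4σ)]^(1/4) = [557.5×0.38/(4×5.67×10⁻⁸)]^(1/4) = 174.8 K.
ΔT = T_surf − T_eq = 184 − 174.8.

ΔT ≈ 9.2 K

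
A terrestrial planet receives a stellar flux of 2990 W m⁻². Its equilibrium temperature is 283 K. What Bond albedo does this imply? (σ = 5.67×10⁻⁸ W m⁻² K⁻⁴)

A ≈ 0.51

From T_eq⁴ = S(1−A)/(4σ): 1−A = 4σT_eq⁴/S.
1−A = 4 × 5.67×10⁻⁸ × (283)⁴ / 2990 = 0.487.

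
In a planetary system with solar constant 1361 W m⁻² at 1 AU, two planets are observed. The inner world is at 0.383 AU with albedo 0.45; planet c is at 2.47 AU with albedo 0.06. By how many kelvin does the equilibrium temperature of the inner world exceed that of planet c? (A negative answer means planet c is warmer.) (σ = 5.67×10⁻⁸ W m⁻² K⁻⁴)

ΔT ≈ 212.9 K

T_eq = [S₀(1−A)/(4σd²)]^(1/4), so T ∝ (1−A)^(1/4) / √d.
T₁ = [1361×0.55/(4×5.67×10⁻⁸×0.383²)]^(1/4) = 387.30 K.
T₂ = [1361×0.94/(4×5.67×10⁻⁸×2.47²)]^(1/4) = 174.38 K.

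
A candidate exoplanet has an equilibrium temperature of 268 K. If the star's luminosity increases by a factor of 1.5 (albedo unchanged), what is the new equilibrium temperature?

T_eq ≈ 297 K

T_eq ∝ L^(1/4) · d^(−1/2).
T′ = 268 × 1.5^(1/4) = 297 K.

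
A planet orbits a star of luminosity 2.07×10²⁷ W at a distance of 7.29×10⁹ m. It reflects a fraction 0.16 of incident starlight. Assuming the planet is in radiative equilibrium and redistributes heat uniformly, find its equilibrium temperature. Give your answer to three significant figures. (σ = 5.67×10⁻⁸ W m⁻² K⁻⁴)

Flux: S = L/(4πd²) = 2.07×10²⁷/(4π×(7.29×10⁹)²) = 3.10×10⁶ W m⁻².
Energy balance: absorbed = emitted ⇒ πR²·S(1−A) = 4πR²·σT_eq⁴, so T_eq⁴ = S(1−A)/(4σ).
T_eq = [3.10×10⁶ × 0.84 / (4 × 5.67×10⁻⁸)]^(1/4) = (1.15×10¹³)^(1/4) = 1840 K.

T_eq ≈ 1840 K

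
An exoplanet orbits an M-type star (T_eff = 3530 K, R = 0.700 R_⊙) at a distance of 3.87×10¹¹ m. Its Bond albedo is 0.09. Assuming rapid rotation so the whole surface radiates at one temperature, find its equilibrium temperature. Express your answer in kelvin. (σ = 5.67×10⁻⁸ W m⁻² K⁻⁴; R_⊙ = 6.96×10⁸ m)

R_⋆ = 0.700 × 6.96×10⁸ = 4.87×10⁸ m.
L = 4πR_⋆²σT_⋆⁴ = 4π(4.87×10⁸)² × 5.67×10⁻⁸ × (3530)⁴ = 2.63×10²⁵ W.
S = L/(4πd²) = 14.0 W m⁻².
Energy balance: absorbed = emitted ⇒ πR²·S(1−A) = 4πR²·σT_eq⁴, so T_eq⁴ = S(1−A)/(4σ).
T_eq = [14.0 × 0.91 / (4 × 5.67×10⁻⁸)]^(1/4) = (5.60×10⁷)^(1/4) = 86.5 K.

T_eq ≈ 86.5 K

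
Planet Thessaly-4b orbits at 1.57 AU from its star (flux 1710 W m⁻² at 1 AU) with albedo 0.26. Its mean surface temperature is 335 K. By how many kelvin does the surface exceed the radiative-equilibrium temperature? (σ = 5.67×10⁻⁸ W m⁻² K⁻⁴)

ΔT ≈ 116.9 K

S = 1710/1.57² = 693.7 W m⁻².
T_eq = [S(1−A)/(4σ)]^(1/4) = [693.7×0.74/(4×5.67×10⁻⁸)]^(1/4) = 218.1 K.
ΔT = T_surf − T_eq = 335 − 218.1.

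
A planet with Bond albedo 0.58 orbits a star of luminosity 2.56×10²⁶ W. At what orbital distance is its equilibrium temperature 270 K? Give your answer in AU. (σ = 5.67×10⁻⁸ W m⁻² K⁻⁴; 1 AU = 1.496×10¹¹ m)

d ≈ 0.563 AU

From T_eq⁴ = L(1−A)/(16πσd²): d = √[L(1−A)/(16πσT_eq⁴)].
d = √[2.56×10²⁶ × 0.42 / (16π × 5.67×10⁻⁸ × (270)⁴)] = 8.43×10¹⁰ m = 0.563 AU.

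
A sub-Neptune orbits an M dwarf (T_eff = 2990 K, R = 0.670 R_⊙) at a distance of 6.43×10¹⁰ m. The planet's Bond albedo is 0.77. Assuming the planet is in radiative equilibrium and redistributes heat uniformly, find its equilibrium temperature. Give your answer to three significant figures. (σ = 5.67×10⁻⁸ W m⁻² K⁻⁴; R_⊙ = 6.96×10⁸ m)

T_eq ≈ 125 K

R_⋆ = 0.670 × 6.96×10⁸ = 4.66×10⁸ m.
L = 4πR_⋆²σT_⋆⁴ = 4π(4.66×10⁸)² × 5.67×10⁻⁸ × (2990)⁴ = 1.24×10²⁵ W.
S = L/(4πd²) = 238 W m⁻².
Energy balance: absorbed = emitted ⇒ πR²·S(1−A) = 4πR²·σT_eq⁴, so T_eq⁴ = S(1−A)/(4σ).
T_eq = [238 × 0.23 / (4 × 5.67×10⁻⁸)]^(1/4) = (2.42×10⁸)^(1/4) = 125 K.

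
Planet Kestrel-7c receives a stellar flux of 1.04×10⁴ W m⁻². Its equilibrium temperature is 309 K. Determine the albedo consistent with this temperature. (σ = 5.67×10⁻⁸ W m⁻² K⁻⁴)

From T_eq⁴ = S(1−A)/(4σ): 1−A = 4σT_eq⁴/S.
1−A = 4 × 5.67×10⁻⁸ × (309)⁴ / 1.04×10⁴ = 0.199.

A ≈ 0.80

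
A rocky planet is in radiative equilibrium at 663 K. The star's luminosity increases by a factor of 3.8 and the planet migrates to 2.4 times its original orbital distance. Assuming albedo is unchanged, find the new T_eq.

T_eq ∝ L^(1/4) · d^(−1/2).
T′ = 663 × 3.8^(1/4) / 2.4^(1/2) = 598 K.

T_eq ≈ 598 K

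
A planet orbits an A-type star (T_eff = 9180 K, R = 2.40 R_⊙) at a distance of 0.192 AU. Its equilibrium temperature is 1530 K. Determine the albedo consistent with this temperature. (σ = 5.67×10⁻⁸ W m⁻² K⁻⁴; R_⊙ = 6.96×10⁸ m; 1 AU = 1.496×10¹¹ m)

A ≈ 0.09

R_⋆ = 2.40 × 6.96×10⁸ = 1.67×10⁹ m.
d = 0.192 AU = 2.87×10¹⁰ m.
L = 4πR_⋆²σT_⋆⁴ = 4π(1.67×10⁹)² × 5.67×10⁻⁸ × (9180)⁴ = 1.41×10²⁸ W.
S = L/(4πd²) = 1.36×10⁶ W m⁻².
From T_eq⁴ = S(1−A)/(4σ): 1−A = 4σT_eq⁴/S.
1−A = 4 × 5.67×10⁻⁸ × (1530)⁴ / 1.36×10⁶ = 0.913.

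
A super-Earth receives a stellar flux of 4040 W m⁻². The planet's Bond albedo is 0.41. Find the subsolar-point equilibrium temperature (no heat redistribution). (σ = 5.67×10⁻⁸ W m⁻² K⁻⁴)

At the subsolar point the surface absorbs S(1−A) and emits σT⁴ per unit area — no factor of 4, since only the local patch is in balance.
T = [4040 × 0.59 / 5.67×10⁻⁸]^(1/4) = (4.20×10¹⁰)^(1/4) = 453 K.

T_ss ≈ 453 K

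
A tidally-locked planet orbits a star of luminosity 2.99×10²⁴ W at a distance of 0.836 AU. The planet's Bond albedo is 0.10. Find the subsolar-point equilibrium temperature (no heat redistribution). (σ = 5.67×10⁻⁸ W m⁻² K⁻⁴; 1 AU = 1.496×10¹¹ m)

d = 0.836 AU = 1.25×10¹¹ m.
Flux: S = L/(4πd²) = 2.99×10²⁴/(4π×(1.25×10¹¹)²) = 15.2 W m⁻².
At the subsolar point the surface absorbs S(1−A) and emits σT⁴ per unit area — no factor of 4, since only the local patch is in balance.
T = [15.2 × 0.90 / 5.67×10⁻⁸]^(1/4) = (2.41×10⁸)^(1/4) = 125 K.

T_ss ≈ 125 K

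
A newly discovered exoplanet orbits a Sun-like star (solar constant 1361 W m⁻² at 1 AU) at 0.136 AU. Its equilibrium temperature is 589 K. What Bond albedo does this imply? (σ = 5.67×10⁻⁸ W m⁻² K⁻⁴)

Flux at 0.136 AU: S = 1361/0.136² = 7.36×10⁴ W m⁻².
From T_eq⁴ = S(1−A)/(4σ): 1−A = 4σT_eq⁴/S.
1−A = 4 × 5.67×10⁻⁸ × (589)⁴ / 7.36×10⁴ = 0.371.

A ≈ 0.63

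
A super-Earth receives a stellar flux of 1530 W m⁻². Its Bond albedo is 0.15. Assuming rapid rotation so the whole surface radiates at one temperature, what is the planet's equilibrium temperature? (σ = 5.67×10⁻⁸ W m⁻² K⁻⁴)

T_eq ≈ 275 K

Energy balance: absorbed = emitted ⇒ πR²·S(1−A) = 4πR²·σT_eq⁴, so T_eq⁴ = S(1−A)/(4σ).
T_eq = [1530 × 0.85 / (4 × 5.67×10⁻⁸)]^(1/4) = (5.73×10⁹)^(1/4) = 275 K.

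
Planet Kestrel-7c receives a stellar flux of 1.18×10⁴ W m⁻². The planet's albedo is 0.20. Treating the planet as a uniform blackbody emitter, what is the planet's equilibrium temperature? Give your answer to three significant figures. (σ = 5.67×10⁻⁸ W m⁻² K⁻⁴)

Energy balance: absorbed = emitted ⇒ πR²·S(1−A) = 4πR²·σT_eq⁴, so T_eq⁴ = S(1−A)/(4σ).
T_eq = [1.18×10⁴ × 0.80 / (4 × 5.67×10⁻⁸)]^(1/4) = (4.16×10¹⁰)^(1/4) = 452 K.

T_eq ≈ 452 K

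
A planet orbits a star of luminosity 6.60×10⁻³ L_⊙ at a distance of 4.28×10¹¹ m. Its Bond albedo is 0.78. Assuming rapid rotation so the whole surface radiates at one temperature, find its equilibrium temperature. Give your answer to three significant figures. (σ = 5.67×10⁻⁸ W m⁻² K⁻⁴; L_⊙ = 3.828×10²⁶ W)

L = 6.60×10⁻³ × 3.828×10²⁶ = 2.53×10²⁴ W.
Flux: S = L/(4πd²) = 2.53×10²⁴/(4π×(4.28×10¹¹)²) = 1.10 W m⁻².
Energy balance: absorbed = emitted ⇒ πR²·S(1−A) = 4πR²·σT_eq⁴, so T_eq⁴ = S(1−A)/(4σ).
T_eq = [1.10 × 0.22 / (4 × 5.67×10⁻⁸)]^(1/4) = (1.06×10⁶)^(1/4) = 32.1 K.

T_eq ≈ 32.1 K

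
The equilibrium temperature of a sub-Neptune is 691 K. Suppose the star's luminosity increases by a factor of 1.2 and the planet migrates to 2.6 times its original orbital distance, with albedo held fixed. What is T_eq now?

T_eq ≈ 449 K

T_eq ∝ L^(1/4) · d^(−1/2).
T′ = 691 × 1.2^(1/4) / 2.6^(1/2) = 449 K.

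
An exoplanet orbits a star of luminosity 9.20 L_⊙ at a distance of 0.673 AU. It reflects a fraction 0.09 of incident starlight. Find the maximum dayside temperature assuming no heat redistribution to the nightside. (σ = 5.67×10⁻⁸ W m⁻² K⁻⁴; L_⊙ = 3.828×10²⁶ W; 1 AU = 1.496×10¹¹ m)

d = 0.673 AU = 1.01×10¹¹ m.
L = 9.20 × 3.828×10²⁶ = 3.52×10²⁷ W.
Flux: S = L/(4πd²) = 3.52×10²⁷/(4π×(1.01×10¹¹)²) = 2.76×10⁴ W m⁻².
With no redistribution each surface element balances locally: S(1−A) = σT⁴.
T = [2.76×10⁴ × 0.91 / 5.67×10⁻⁸]^(1/4) = (4.44×10¹¹)^(1/4) = 816 K.

T_ss ≈ 816 K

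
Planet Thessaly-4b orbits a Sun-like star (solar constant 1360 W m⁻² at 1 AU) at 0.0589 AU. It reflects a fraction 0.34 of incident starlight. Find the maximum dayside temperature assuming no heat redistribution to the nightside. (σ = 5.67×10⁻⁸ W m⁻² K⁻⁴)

T_ss ≈ 1460 K

Flux at 0.0589 AU: S = 1360/0.0589² = 3.92×10⁵ W m⁻².
With no redistribution each surface element balances locally: S(1−A) = σT⁴.
T = [3.92×10⁵ × 0.66 / 5.67×10⁻⁸]^(1/4) = (4.56×10¹²)^(1/4) = 1460 K.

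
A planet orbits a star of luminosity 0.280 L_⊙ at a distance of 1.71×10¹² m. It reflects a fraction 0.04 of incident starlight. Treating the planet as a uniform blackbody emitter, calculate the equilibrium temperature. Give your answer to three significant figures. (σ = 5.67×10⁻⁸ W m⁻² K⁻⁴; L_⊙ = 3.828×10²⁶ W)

T_eq ≈ 59.3 K

L = 0.280 × 3.828×10²⁶ = 1.07×10²⁶ W.
Flux: S = L/(4πd²) = 1.07×10²⁶/(4π×(1.71×10¹²)²) = 2.92 W m⁻².
Energy balance: absorbed = emitted ⇒ πR²·S(1−A) = 4πR²·σT_eq⁴, so T_eq⁴ = S(1−A)/(4σ).
T_eq = [2.92 × 0.96 / (4 × 5.67×10⁻⁸)]^(1/4) = (1.23×10⁷)^(1/4) = 59.3 K.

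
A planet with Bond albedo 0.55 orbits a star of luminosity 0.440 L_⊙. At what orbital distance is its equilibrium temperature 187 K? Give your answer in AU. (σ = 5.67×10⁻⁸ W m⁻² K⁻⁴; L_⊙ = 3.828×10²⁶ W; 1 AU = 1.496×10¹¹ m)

d ≈ 0.986 AU

L = 0.440 × 3.828×10²⁶ = 1.68×10²⁶ W.
From T_eq⁴ = L(1−A)/(16πσd²): d = √[L(1−A)/(16πσT_eq⁴)].
d = √[1.68×10²⁶ × 0.45 / (16π × 5.67×10⁻⁸ × (187)⁴)] = 1.47×10¹¹ m = 0.986 AU.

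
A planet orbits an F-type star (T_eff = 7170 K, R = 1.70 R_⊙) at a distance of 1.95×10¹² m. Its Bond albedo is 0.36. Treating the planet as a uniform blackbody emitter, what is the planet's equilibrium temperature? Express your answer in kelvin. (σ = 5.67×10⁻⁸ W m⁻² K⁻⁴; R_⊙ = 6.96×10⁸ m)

T_eq ≈ 112 K

R_⋆ = 1.70 × 6.96×10⁸ = 1.18×10⁹ m.
L = 4πR_⋆²σT_⋆⁴ = 4π(1.18×10⁹)² × 5.67×10⁻⁸ × (7170)⁴ = 2.64×10²⁷ W.
S = L/(4πd²) = 55.2 W m⁻².
Energy balance: absorbed = emitted ⇒ πR²·S(1−A) = 4πR²·σT_eq⁴, so T_eq⁴ = S(1−A)/(4σ).
T_eq = [55.2 × 0.64 / (4 × 5.67×10⁻⁸)]^(1/4) = (1.56×10⁸)^(1/4) = 112 K.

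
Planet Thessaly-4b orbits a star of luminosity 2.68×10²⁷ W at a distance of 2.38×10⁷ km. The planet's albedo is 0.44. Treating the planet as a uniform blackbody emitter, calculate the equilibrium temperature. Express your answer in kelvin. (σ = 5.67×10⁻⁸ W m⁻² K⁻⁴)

d = 2.38×10⁷ km = 2.38×10¹⁰ m.
Flux: S = L/(4πd²) = 2.68×10²⁷/(4π×(2.38×10¹⁰)²) = 3.77×10⁵ W m⁻².
Energy balance: absorbed = emitted ⇒ πR²·S(1−A) = 4πR²·σT_eq⁴, so T_eq⁴ = S(1−A)/(4σ).
T_eq = [3.77×10⁵ × 0.56 / (4 × 5.67×10⁻⁸)]^(1/4) = (9.30×10¹¹)^(1/4) = 982 K.

T_eq ≈ 982 K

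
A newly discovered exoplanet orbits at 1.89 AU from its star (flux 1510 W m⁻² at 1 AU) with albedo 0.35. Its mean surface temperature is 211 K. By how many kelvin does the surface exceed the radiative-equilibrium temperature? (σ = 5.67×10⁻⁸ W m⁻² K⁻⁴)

ΔT ≈ 24.4 K

S = 1510/1.89² = 422.7 W m⁻².
T_eq = [S(1−A)/(4σ)]^(1/4) = [422.7×0.65/(4×5.67×10⁻⁸)]^(1/4) = 186.6 K.
ΔT = T_surf − T_eq = 211 − 186.6.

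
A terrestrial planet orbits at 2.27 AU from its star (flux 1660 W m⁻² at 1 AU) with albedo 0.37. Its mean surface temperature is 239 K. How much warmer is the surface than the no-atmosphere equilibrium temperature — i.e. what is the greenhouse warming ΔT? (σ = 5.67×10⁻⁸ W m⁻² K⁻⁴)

S = 1660/2.27² = 322.1 W m⁻².
T_eq = [S(1−A)/(4σ)]^(1/4) = [322.1×0.63/(4×5.67×10⁻⁸)]^(1/4) = 173.0 K.
ΔT = T_surf − T_eq = 239 − 173.0.

ΔT ≈ 66.0 K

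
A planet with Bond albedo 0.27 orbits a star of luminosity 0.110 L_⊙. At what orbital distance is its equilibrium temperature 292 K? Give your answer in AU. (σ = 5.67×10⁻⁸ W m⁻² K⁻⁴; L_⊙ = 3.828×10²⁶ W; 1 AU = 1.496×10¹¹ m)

L = 0.110 × 3.828×10²⁶ = 4.21×10²⁵ W.
From T_eq⁴ = L(1−A)/(16πσd²): d = √[L(1−A)/(16πσT_eq⁴)].
d = √[4.21×10²⁵ × 0.73 / (16π × 5.67×10⁻⁸ × (292)⁴)] = 3.85×10¹⁰ m = 0.257 AU.

d ≈ 0.257 AU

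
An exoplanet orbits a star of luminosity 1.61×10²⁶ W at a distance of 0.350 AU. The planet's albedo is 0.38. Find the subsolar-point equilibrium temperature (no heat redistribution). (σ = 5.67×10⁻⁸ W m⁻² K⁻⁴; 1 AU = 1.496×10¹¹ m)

d = 0.350 AU = 5.24×10¹⁰ m.
Flux: S = L/(4πd²) = 1.61×10²⁶/(4π×(5.24×10¹⁰)²) = 4670 W m⁻².
At the subsolar point the surface absorbs S(1−A) and emits σT⁴ per unit area — no factor of 4, since only the local patch is in balance.
T = [4670 × 0.62 / 5.67×10⁻⁸]^(1/4) = (5.11×10¹⁰)^(1/4) = 475 K.

T_ss ≈ 475 K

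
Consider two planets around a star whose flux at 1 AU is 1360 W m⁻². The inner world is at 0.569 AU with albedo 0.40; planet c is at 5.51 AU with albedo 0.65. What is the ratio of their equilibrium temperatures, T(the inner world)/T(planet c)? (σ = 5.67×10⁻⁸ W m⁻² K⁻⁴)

T₁/T₂ ≈ 3.561

T_eq = [S₀(1−A)/(4σd²)]^(1/4), so T ∝ (1−A)^(1/4) / √d.
T₁ = [1360×0.60/(4×5.67×10⁻⁸×0.569²)]^(1/4) = 324.68 K.
T₂ = [1360×0.35/(4×5.67×10⁻⁸×5.51²)]^(1/4) = 91.18 K.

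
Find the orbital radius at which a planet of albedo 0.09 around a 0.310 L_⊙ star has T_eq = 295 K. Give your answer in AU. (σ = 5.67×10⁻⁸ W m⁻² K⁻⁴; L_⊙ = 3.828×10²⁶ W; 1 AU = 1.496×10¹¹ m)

d ≈ 0.473 AU

L = 0.310 × 3.828×10²⁶ = 1.19×10²⁶ W.
From T_eq⁴ = L(1−A)/(16πσd²): d = √[L(1−A)/(16πσT_eq⁴)].
d = √[1.19×10²⁶ × 0.91 / (16π × 5.67×10⁻⁸ × (295)⁴)] = 7.07×10¹⁰ m = 0.473 AU.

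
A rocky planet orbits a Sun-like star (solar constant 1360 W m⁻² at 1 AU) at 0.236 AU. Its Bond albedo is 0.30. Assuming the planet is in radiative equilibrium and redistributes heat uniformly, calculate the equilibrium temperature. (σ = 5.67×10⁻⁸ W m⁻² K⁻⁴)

T_eq ≈ 524 K

Flux at 0.236 AU: S = 1360/0.236² = 2.44×10⁴ W m⁻².
Energy balance: absorbed = emitted ⇒ πR²·S(1−A) = 4πR²·σT_eq⁴, so T_eq⁴ = S(1−A)/(4σ).
T_eq = [2.44×10⁴ × 0.70 / (4 × 5.67×10⁻⁸)]^(1/4) = (7.54×10¹⁰)^(1/4) = 524 K.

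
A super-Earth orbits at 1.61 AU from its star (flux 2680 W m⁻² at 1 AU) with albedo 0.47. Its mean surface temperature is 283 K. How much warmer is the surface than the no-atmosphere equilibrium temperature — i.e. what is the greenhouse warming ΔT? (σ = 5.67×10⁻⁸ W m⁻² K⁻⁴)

ΔT ≈ 61.3 K

S = 2680/1.61² = 1034 W m⁻².
T_eq = [S(1−A)/(4σ)]^(1/4) = [1034×0.53/(4×5.67×10⁻⁸)]^(1/4) = 221.7 K.
ΔT = T_surf − T_eq = 283 − 221.7.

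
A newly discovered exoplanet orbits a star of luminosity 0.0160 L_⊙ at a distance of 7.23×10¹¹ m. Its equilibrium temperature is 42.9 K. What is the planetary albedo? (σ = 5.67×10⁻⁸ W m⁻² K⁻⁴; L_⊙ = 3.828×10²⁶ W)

A ≈ 0.18

L = 0.0160 × 3.828×10²⁶ = 6.12×10²⁴ W.
Flux: S = L/(4πd²) = 6.12×10²⁴/(4π×(7.23×10¹¹)²) = 0.932 W m⁻².
From T_eq⁴ = S(1−A)/(4σ): 1−A = 4σT_eq⁴/S.
1−A = 4 × 5.67×10⁻⁸ × (42.9)⁴ / 0.932 = 0.824.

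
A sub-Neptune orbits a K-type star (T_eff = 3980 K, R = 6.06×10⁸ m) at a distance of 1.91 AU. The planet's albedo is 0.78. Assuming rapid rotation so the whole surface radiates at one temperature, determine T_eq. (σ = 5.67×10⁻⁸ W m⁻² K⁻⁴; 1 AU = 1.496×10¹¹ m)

T_eq ≈ 88.8 K

d = 1.91 AU = 2.86×10¹¹ m.
L = 4πR_⋆²σT_⋆⁴ = 4π(6.06×10⁸)² × 5.67×10⁻⁸ × (3980)⁴ = 6.57×10²⁵ W.
S = L/(4πd²) = 64.0 W m⁻².
Energy balance: absorbed = emitted ⇒ πR²·S(1−A) = 4πR²·σT_eq⁴, so T_eq⁴ = S(1−A)/(4σ).
T_eq = [64.0 × 0.22 / (4 × 5.67×10⁻⁸)]^(1/4) = (6.21×10⁷)^(1/4) = 88.8 K.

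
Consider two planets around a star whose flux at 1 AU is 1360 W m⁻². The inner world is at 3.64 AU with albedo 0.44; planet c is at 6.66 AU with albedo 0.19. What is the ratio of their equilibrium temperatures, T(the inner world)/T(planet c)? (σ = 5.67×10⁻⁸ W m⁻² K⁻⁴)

T₁/T₂ ≈ 1.233

T_eq = [S₀(1−A)/(4σd²)]^(1/4), so T ∝ (1−A)^(1/4) / √d.
T₁ = [1360×0.56/(4×5.67×10⁻⁸×3.64²)]^(1/4) = 126.17 K.
T₂ = [1360×0.81/(4×5.67×10⁻⁸×6.66²)]^(1/4) = 102.30 K.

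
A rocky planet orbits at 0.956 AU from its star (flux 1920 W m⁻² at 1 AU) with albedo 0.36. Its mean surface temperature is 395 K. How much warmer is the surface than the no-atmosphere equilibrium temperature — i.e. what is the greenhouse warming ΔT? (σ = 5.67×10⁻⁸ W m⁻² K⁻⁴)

ΔT ≈ 117.5 K

S = 1920/0.956² = 2101 W m⁻².
T_eq = [S(1−A)/(4σ)]^(1/4) = [2101×0.64/(4×5.67×10⁻⁸)]^(1/4) = 277.5 K.
ΔT = T_surf − T_eq = 395 − 277.5.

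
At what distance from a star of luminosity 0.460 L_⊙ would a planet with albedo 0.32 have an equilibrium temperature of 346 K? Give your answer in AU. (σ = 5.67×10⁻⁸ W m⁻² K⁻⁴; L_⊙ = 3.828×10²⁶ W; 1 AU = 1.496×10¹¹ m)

d ≈ 0.362 AU

L = 0.460 × 3.828×10²⁶ = 1.76×10²⁶ W.
From T_eq⁴ = L(1−A)/(16πσd²): d = √[L(1−A)/(16πσT_eq⁴)].
d = √[1.76×10²⁶ × 0.68 / (16π × 5.67×10⁻⁸ × (346)⁴)] = 5.41×10¹⁰ m = 0.362 AU.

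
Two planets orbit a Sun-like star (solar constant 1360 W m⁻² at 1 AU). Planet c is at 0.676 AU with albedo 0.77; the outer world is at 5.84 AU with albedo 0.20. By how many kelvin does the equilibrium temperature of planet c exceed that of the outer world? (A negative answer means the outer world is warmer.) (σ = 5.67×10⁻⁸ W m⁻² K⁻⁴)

ΔT ≈ 125.5 K

T_eq = [S₀(1−A)/(4σd²)]^(1/4), so T ∝ (1−A)^(1/4) / √d.
T₁ = [1360×0.23/(4×5.67×10⁻⁸×0.676²)]^(1/4) = 234.39 K.
T₂ = [1360×0.80/(4×5.67×10⁻⁸×5.84²)]^(1/4) = 108.90 K.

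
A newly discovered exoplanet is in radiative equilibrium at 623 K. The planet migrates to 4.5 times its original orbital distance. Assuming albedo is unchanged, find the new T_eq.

T_eq ∝ L^(1/4) · d^(−1/2).
T′ = 623 / 4.5^(1/2) = 294 K.

T_eq ≈ 294 K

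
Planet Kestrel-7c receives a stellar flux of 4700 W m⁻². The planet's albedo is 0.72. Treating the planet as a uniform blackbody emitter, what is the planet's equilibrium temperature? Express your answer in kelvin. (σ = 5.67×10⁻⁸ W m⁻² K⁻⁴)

Energy balance: absorbed = emitted ⇒ πR²·S(1−A) = 4πR²·σT_eq⁴, so T_eq⁴ = S(1−A)/(4σ).
T_eq = [4700 × 0.28 / (4 × 5.67×10⁻⁸)]^(1/4) = (5.80×10⁹)^(1/4) = 276 K.

T_eq ≈ 276 K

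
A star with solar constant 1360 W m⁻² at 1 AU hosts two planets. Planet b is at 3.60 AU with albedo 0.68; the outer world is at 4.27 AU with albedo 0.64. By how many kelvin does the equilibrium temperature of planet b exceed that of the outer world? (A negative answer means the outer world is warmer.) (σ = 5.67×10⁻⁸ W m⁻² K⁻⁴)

T_eq = [S₀(1−A)/(4σd²)]^(1/4), so T ∝ (1−A)^(1/4) / √d.
T₁ = [1360×0.32/(4×5.67×10⁻⁸×3.60²)]^(1/4) = 110.31 K.
T₂ = [1360×0.36/(4×5.67×10⁻⁸×4.27²)]^(1/4) = 104.31 K.

ΔT ≈ 6.0 K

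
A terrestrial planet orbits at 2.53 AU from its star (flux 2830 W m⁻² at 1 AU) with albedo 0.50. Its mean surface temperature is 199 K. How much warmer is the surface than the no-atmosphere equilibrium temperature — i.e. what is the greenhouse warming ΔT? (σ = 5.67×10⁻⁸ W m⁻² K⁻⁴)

ΔT ≈ 22.3 K

S = 2830/2.53² = 442.1 W m⁻².
T_eq = [S(1−A)/(4σ)]^(1/4) = [442.1×0.50/(4×5.67×10⁻⁸)]^(1/4) = 176.7 K.
ΔT = T_surf − T_eq = 199 − 176.7.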